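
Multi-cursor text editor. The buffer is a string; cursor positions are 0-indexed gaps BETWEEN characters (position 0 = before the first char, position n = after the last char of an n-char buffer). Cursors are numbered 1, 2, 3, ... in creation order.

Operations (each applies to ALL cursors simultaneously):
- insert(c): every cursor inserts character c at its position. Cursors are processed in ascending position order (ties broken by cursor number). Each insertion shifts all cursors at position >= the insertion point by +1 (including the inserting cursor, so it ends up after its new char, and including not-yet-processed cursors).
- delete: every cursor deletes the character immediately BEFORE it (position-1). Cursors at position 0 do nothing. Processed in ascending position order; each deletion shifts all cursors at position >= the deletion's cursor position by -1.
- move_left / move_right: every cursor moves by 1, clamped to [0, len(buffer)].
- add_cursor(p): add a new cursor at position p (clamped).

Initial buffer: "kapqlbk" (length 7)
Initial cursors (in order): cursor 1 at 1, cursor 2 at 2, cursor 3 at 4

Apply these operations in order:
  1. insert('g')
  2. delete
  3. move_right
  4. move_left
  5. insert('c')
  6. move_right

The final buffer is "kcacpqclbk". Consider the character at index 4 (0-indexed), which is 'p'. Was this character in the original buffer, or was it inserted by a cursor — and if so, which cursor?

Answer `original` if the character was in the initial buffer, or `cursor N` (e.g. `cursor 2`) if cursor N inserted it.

Answer: original

Derivation:
After op 1 (insert('g')): buffer="kgagpqglbk" (len 10), cursors c1@2 c2@4 c3@7, authorship .1.2..3...
After op 2 (delete): buffer="kapqlbk" (len 7), cursors c1@1 c2@2 c3@4, authorship .......
After op 3 (move_right): buffer="kapqlbk" (len 7), cursors c1@2 c2@3 c3@5, authorship .......
After op 4 (move_left): buffer="kapqlbk" (len 7), cursors c1@1 c2@2 c3@4, authorship .......
After op 5 (insert('c')): buffer="kcacpqclbk" (len 10), cursors c1@2 c2@4 c3@7, authorship .1.2..3...
After op 6 (move_right): buffer="kcacpqclbk" (len 10), cursors c1@3 c2@5 c3@8, authorship .1.2..3...
Authorship (.=original, N=cursor N): . 1 . 2 . . 3 . . .
Index 4: author = original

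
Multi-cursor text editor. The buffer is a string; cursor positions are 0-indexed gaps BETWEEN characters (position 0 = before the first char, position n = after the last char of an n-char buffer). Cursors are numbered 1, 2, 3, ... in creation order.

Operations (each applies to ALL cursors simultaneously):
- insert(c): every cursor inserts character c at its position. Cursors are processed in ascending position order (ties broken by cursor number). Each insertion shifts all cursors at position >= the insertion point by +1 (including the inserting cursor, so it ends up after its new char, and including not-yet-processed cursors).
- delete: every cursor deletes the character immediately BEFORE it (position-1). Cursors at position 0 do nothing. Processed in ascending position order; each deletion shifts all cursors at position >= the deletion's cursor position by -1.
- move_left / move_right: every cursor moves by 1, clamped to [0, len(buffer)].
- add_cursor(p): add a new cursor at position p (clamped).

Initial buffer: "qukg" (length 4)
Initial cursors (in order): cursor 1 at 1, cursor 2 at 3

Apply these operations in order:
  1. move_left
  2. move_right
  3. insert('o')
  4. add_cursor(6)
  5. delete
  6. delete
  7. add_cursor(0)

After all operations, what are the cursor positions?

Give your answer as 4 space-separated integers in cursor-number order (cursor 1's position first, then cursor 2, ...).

Answer: 0 0 0 0

Derivation:
After op 1 (move_left): buffer="qukg" (len 4), cursors c1@0 c2@2, authorship ....
After op 2 (move_right): buffer="qukg" (len 4), cursors c1@1 c2@3, authorship ....
After op 3 (insert('o')): buffer="qoukog" (len 6), cursors c1@2 c2@5, authorship .1..2.
After op 4 (add_cursor(6)): buffer="qoukog" (len 6), cursors c1@2 c2@5 c3@6, authorship .1..2.
After op 5 (delete): buffer="quk" (len 3), cursors c1@1 c2@3 c3@3, authorship ...
After op 6 (delete): buffer="" (len 0), cursors c1@0 c2@0 c3@0, authorship 
After op 7 (add_cursor(0)): buffer="" (len 0), cursors c1@0 c2@0 c3@0 c4@0, authorship 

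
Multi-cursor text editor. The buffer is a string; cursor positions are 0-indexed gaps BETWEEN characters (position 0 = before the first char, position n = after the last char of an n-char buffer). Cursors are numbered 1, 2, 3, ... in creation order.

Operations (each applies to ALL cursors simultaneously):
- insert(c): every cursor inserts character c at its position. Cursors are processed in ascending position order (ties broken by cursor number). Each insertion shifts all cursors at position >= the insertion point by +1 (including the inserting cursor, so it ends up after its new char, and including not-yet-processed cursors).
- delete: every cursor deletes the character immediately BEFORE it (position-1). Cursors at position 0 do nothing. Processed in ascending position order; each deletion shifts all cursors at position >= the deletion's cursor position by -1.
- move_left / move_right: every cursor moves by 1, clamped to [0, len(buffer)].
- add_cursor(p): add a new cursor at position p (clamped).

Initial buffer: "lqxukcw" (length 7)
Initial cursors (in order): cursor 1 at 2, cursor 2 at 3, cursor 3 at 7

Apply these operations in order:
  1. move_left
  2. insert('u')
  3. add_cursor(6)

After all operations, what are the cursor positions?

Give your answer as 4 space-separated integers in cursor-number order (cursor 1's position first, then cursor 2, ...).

After op 1 (move_left): buffer="lqxukcw" (len 7), cursors c1@1 c2@2 c3@6, authorship .......
After op 2 (insert('u')): buffer="luquxukcuw" (len 10), cursors c1@2 c2@4 c3@9, authorship .1.2....3.
After op 3 (add_cursor(6)): buffer="luquxukcuw" (len 10), cursors c1@2 c2@4 c4@6 c3@9, authorship .1.2....3.

Answer: 2 4 9 6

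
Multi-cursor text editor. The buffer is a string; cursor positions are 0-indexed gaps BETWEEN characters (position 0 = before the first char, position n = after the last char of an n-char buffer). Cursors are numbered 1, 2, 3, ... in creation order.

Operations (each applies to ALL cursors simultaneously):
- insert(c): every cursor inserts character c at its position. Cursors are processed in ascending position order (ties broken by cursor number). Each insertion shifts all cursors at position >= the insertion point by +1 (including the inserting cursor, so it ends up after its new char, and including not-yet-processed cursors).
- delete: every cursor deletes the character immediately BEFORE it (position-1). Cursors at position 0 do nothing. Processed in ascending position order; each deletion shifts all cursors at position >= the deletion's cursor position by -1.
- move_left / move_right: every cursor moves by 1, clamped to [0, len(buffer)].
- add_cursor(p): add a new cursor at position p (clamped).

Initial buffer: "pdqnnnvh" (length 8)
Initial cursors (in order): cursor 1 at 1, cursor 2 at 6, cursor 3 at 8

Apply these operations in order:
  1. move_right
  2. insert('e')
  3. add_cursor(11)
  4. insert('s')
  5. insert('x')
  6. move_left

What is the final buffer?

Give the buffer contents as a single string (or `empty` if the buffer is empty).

Answer: pdesxqnnnvesxhessxx

Derivation:
After op 1 (move_right): buffer="pdqnnnvh" (len 8), cursors c1@2 c2@7 c3@8, authorship ........
After op 2 (insert('e')): buffer="pdeqnnnvehe" (len 11), cursors c1@3 c2@9 c3@11, authorship ..1.....2.3
After op 3 (add_cursor(11)): buffer="pdeqnnnvehe" (len 11), cursors c1@3 c2@9 c3@11 c4@11, authorship ..1.....2.3
After op 4 (insert('s')): buffer="pdesqnnnveshess" (len 15), cursors c1@4 c2@11 c3@15 c4@15, authorship ..11.....22.334
After op 5 (insert('x')): buffer="pdesxqnnnvesxhessxx" (len 19), cursors c1@5 c2@13 c3@19 c4@19, authorship ..111.....222.33434
After op 6 (move_left): buffer="pdesxqnnnvesxhessxx" (len 19), cursors c1@4 c2@12 c3@18 c4@18, authorship ..111.....222.33434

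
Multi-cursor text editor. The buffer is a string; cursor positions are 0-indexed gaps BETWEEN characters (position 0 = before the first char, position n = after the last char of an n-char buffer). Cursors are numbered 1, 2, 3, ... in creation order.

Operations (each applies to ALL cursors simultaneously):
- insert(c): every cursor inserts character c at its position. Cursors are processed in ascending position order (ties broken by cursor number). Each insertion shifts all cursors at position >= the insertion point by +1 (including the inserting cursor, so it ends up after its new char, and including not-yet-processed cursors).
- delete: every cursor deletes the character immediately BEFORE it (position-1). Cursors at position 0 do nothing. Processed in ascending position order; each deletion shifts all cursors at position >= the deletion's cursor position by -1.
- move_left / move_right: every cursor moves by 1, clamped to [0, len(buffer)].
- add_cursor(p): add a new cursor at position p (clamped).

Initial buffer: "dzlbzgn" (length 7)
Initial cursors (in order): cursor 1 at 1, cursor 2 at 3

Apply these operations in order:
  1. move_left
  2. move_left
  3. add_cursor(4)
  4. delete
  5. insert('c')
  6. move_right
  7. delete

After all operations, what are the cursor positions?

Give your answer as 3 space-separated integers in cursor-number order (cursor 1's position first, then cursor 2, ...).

After op 1 (move_left): buffer="dzlbzgn" (len 7), cursors c1@0 c2@2, authorship .......
After op 2 (move_left): buffer="dzlbzgn" (len 7), cursors c1@0 c2@1, authorship .......
After op 3 (add_cursor(4)): buffer="dzlbzgn" (len 7), cursors c1@0 c2@1 c3@4, authorship .......
After op 4 (delete): buffer="zlzgn" (len 5), cursors c1@0 c2@0 c3@2, authorship .....
After op 5 (insert('c')): buffer="cczlczgn" (len 8), cursors c1@2 c2@2 c3@5, authorship 12..3...
After op 6 (move_right): buffer="cczlczgn" (len 8), cursors c1@3 c2@3 c3@6, authorship 12..3...
After op 7 (delete): buffer="clcgn" (len 5), cursors c1@1 c2@1 c3@3, authorship 1.3..

Answer: 1 1 3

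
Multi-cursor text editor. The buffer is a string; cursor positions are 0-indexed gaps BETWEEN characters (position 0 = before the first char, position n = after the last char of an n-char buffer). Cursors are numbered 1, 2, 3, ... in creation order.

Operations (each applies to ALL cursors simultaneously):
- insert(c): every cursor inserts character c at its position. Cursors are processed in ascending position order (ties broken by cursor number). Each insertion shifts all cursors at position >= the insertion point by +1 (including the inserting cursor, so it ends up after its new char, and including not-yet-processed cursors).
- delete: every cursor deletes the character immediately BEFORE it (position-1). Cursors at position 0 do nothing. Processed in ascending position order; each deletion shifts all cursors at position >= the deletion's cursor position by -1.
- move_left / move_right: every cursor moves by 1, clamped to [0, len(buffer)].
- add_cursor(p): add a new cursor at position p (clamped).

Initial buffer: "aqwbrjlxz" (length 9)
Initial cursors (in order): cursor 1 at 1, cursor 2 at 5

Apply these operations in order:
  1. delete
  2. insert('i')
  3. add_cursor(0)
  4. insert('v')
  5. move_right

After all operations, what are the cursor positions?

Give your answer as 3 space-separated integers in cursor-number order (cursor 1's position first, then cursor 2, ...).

After op 1 (delete): buffer="qwbjlxz" (len 7), cursors c1@0 c2@3, authorship .......
After op 2 (insert('i')): buffer="iqwbijlxz" (len 9), cursors c1@1 c2@5, authorship 1...2....
After op 3 (add_cursor(0)): buffer="iqwbijlxz" (len 9), cursors c3@0 c1@1 c2@5, authorship 1...2....
After op 4 (insert('v')): buffer="vivqwbivjlxz" (len 12), cursors c3@1 c1@3 c2@8, authorship 311...22....
After op 5 (move_right): buffer="vivqwbivjlxz" (len 12), cursors c3@2 c1@4 c2@9, authorship 311...22....

Answer: 4 9 2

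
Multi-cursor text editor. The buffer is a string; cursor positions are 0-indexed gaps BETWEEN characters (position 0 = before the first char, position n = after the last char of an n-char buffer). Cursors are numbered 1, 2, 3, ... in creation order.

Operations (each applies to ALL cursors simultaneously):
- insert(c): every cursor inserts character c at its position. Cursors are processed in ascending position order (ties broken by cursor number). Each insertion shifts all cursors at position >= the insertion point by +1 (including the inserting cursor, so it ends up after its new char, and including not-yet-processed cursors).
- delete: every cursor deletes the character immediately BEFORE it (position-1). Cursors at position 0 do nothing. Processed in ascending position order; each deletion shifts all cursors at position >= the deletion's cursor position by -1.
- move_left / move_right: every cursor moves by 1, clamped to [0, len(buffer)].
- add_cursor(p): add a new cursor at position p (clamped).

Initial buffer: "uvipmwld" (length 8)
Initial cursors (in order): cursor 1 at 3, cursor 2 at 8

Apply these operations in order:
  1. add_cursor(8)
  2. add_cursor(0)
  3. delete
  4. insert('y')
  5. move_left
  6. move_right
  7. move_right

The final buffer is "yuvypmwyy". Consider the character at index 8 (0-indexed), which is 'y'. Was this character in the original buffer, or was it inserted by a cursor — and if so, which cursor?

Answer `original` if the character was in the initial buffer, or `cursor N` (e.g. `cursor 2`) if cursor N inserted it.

After op 1 (add_cursor(8)): buffer="uvipmwld" (len 8), cursors c1@3 c2@8 c3@8, authorship ........
After op 2 (add_cursor(0)): buffer="uvipmwld" (len 8), cursors c4@0 c1@3 c2@8 c3@8, authorship ........
After op 3 (delete): buffer="uvpmw" (len 5), cursors c4@0 c1@2 c2@5 c3@5, authorship .....
After op 4 (insert('y')): buffer="yuvypmwyy" (len 9), cursors c4@1 c1@4 c2@9 c3@9, authorship 4..1...23
After op 5 (move_left): buffer="yuvypmwyy" (len 9), cursors c4@0 c1@3 c2@8 c3@8, authorship 4..1...23
After op 6 (move_right): buffer="yuvypmwyy" (len 9), cursors c4@1 c1@4 c2@9 c3@9, authorship 4..1...23
After op 7 (move_right): buffer="yuvypmwyy" (len 9), cursors c4@2 c1@5 c2@9 c3@9, authorship 4..1...23
Authorship (.=original, N=cursor N): 4 . . 1 . . . 2 3
Index 8: author = 3

Answer: cursor 3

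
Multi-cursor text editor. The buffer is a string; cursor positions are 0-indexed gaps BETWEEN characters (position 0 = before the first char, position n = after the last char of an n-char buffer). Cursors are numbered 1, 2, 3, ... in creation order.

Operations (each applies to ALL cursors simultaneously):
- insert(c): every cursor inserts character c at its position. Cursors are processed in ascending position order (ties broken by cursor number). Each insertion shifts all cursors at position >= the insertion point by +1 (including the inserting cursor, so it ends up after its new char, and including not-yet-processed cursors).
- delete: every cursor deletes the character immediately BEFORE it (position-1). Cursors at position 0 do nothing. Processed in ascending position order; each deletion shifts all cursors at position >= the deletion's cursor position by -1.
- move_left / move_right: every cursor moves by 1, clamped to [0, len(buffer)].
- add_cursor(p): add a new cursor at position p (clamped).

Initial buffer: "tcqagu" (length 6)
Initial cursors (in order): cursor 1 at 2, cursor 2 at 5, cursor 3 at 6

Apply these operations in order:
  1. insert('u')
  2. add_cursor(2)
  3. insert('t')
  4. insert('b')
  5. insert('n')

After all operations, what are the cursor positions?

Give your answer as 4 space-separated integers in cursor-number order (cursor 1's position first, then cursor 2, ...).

After op 1 (insert('u')): buffer="tcuqaguuu" (len 9), cursors c1@3 c2@7 c3@9, authorship ..1...2.3
After op 2 (add_cursor(2)): buffer="tcuqaguuu" (len 9), cursors c4@2 c1@3 c2@7 c3@9, authorship ..1...2.3
After op 3 (insert('t')): buffer="tctutqagutuut" (len 13), cursors c4@3 c1@5 c2@10 c3@13, authorship ..411...22.33
After op 4 (insert('b')): buffer="tctbutbqagutbuutb" (len 17), cursors c4@4 c1@7 c2@13 c3@17, authorship ..44111...222.333
After op 5 (insert('n')): buffer="tctbnutbnqagutbnuutbn" (len 21), cursors c4@5 c1@9 c2@16 c3@21, authorship ..4441111...2222.3333

Answer: 9 16 21 5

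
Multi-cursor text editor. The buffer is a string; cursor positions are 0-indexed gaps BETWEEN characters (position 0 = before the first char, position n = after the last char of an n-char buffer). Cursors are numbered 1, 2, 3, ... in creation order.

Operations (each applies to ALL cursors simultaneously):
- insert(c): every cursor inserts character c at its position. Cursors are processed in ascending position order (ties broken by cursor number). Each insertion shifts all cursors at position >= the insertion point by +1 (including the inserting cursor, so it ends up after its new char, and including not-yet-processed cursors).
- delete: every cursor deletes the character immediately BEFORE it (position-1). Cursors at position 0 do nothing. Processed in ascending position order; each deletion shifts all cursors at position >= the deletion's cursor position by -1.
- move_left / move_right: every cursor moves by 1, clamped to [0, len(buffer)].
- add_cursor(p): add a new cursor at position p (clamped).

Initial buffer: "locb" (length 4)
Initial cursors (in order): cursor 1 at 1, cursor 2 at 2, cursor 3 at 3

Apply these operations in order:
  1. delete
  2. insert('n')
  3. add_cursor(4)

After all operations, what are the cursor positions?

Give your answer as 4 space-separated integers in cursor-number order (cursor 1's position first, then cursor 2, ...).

Answer: 3 3 3 4

Derivation:
After op 1 (delete): buffer="b" (len 1), cursors c1@0 c2@0 c3@0, authorship .
After op 2 (insert('n')): buffer="nnnb" (len 4), cursors c1@3 c2@3 c3@3, authorship 123.
After op 3 (add_cursor(4)): buffer="nnnb" (len 4), cursors c1@3 c2@3 c3@3 c4@4, authorship 123.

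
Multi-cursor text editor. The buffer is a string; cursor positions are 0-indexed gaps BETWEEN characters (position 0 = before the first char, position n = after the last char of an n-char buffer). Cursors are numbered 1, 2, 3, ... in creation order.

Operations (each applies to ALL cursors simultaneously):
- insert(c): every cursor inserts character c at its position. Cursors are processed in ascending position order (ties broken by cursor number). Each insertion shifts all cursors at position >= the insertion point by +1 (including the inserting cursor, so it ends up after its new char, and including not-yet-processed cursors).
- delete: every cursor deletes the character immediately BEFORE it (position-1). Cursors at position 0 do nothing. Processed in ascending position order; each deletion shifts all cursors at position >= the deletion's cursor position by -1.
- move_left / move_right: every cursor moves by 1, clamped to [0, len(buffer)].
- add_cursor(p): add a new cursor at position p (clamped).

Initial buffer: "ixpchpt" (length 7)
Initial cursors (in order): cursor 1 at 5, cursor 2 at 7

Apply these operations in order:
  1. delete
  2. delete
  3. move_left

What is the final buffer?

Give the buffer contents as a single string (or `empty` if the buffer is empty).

After op 1 (delete): buffer="ixpcp" (len 5), cursors c1@4 c2@5, authorship .....
After op 2 (delete): buffer="ixp" (len 3), cursors c1@3 c2@3, authorship ...
After op 3 (move_left): buffer="ixp" (len 3), cursors c1@2 c2@2, authorship ...

Answer: ixp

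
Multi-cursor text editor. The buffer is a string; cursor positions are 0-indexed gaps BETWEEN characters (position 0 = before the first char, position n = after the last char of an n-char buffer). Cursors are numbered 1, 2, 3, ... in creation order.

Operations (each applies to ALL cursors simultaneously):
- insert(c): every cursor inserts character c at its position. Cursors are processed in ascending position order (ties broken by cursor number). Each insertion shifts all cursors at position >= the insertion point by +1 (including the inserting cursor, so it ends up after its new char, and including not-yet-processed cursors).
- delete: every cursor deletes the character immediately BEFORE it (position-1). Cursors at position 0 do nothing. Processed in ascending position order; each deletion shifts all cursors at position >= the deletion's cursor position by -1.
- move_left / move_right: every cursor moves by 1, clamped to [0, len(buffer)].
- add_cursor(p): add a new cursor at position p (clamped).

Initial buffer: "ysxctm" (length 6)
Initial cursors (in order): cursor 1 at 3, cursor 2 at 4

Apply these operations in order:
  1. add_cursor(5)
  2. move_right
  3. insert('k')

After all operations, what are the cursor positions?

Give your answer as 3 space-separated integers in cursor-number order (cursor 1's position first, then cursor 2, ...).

Answer: 5 7 9

Derivation:
After op 1 (add_cursor(5)): buffer="ysxctm" (len 6), cursors c1@3 c2@4 c3@5, authorship ......
After op 2 (move_right): buffer="ysxctm" (len 6), cursors c1@4 c2@5 c3@6, authorship ......
After op 3 (insert('k')): buffer="ysxcktkmk" (len 9), cursors c1@5 c2@7 c3@9, authorship ....1.2.3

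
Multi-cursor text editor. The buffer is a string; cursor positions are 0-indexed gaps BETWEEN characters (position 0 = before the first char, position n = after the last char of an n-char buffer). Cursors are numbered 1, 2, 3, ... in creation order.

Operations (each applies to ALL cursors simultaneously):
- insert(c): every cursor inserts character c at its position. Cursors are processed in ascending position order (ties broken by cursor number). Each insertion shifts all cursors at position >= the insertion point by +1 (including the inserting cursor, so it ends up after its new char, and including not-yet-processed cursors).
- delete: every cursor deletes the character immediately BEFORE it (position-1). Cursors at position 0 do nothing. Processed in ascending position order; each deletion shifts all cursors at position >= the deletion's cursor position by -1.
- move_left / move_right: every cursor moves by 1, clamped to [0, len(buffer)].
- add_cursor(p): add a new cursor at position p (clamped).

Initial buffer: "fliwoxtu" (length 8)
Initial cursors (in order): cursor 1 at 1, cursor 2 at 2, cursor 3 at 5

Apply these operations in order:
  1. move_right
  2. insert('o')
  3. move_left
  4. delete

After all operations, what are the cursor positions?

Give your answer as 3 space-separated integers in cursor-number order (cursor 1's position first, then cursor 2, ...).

After op 1 (move_right): buffer="fliwoxtu" (len 8), cursors c1@2 c2@3 c3@6, authorship ........
After op 2 (insert('o')): buffer="floiowoxotu" (len 11), cursors c1@3 c2@5 c3@9, authorship ..1.2...3..
After op 3 (move_left): buffer="floiowoxotu" (len 11), cursors c1@2 c2@4 c3@8, authorship ..1.2...3..
After op 4 (delete): buffer="foowootu" (len 8), cursors c1@1 c2@2 c3@5, authorship .12..3..

Answer: 1 2 5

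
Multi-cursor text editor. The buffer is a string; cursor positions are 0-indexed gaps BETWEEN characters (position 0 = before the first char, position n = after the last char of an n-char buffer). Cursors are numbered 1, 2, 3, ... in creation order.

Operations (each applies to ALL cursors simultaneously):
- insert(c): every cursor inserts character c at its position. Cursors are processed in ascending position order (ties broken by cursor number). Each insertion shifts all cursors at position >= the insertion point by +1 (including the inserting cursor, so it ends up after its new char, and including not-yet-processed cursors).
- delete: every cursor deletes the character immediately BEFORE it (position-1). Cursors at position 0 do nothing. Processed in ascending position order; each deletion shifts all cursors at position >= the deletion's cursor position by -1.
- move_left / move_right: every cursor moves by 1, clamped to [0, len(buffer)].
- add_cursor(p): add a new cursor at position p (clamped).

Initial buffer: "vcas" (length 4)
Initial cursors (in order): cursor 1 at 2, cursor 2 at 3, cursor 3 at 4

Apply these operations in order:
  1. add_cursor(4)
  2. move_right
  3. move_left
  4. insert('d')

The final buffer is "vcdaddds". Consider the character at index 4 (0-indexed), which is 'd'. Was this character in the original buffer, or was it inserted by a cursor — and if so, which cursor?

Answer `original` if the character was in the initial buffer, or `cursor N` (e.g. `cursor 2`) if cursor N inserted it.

After op 1 (add_cursor(4)): buffer="vcas" (len 4), cursors c1@2 c2@3 c3@4 c4@4, authorship ....
After op 2 (move_right): buffer="vcas" (len 4), cursors c1@3 c2@4 c3@4 c4@4, authorship ....
After op 3 (move_left): buffer="vcas" (len 4), cursors c1@2 c2@3 c3@3 c4@3, authorship ....
After op 4 (insert('d')): buffer="vcdaddds" (len 8), cursors c1@3 c2@7 c3@7 c4@7, authorship ..1.234.
Authorship (.=original, N=cursor N): . . 1 . 2 3 4 .
Index 4: author = 2

Answer: cursor 2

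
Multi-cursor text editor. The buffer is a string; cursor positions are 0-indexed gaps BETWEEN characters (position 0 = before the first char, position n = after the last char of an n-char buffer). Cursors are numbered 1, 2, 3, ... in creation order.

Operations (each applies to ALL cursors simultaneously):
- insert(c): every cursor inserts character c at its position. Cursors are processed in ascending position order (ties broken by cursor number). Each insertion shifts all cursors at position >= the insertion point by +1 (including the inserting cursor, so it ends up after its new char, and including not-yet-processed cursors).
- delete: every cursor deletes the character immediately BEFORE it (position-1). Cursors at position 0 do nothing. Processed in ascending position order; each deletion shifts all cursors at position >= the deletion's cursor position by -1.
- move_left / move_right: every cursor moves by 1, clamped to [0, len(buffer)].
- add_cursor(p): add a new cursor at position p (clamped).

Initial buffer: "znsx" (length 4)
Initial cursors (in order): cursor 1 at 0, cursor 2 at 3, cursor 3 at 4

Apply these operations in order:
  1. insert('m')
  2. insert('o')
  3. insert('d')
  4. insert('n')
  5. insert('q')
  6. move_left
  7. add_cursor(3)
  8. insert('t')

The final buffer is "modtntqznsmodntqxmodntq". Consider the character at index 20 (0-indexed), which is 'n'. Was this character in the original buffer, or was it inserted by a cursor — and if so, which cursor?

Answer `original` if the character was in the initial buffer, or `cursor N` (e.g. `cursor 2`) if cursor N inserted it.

After op 1 (insert('m')): buffer="mznsmxm" (len 7), cursors c1@1 c2@5 c3@7, authorship 1...2.3
After op 2 (insert('o')): buffer="moznsmoxmo" (len 10), cursors c1@2 c2@7 c3@10, authorship 11...22.33
After op 3 (insert('d')): buffer="modznsmodxmod" (len 13), cursors c1@3 c2@9 c3@13, authorship 111...222.333
After op 4 (insert('n')): buffer="modnznsmodnxmodn" (len 16), cursors c1@4 c2@11 c3@16, authorship 1111...2222.3333
After op 5 (insert('q')): buffer="modnqznsmodnqxmodnq" (len 19), cursors c1@5 c2@13 c3@19, authorship 11111...22222.33333
After op 6 (move_left): buffer="modnqznsmodnqxmodnq" (len 19), cursors c1@4 c2@12 c3@18, authorship 11111...22222.33333
After op 7 (add_cursor(3)): buffer="modnqznsmodnqxmodnq" (len 19), cursors c4@3 c1@4 c2@12 c3@18, authorship 11111...22222.33333
After op 8 (insert('t')): buffer="modtntqznsmodntqxmodntq" (len 23), cursors c4@4 c1@6 c2@15 c3@22, authorship 1114111...222222.333333
Authorship (.=original, N=cursor N): 1 1 1 4 1 1 1 . . . 2 2 2 2 2 2 . 3 3 3 3 3 3
Index 20: author = 3

Answer: cursor 3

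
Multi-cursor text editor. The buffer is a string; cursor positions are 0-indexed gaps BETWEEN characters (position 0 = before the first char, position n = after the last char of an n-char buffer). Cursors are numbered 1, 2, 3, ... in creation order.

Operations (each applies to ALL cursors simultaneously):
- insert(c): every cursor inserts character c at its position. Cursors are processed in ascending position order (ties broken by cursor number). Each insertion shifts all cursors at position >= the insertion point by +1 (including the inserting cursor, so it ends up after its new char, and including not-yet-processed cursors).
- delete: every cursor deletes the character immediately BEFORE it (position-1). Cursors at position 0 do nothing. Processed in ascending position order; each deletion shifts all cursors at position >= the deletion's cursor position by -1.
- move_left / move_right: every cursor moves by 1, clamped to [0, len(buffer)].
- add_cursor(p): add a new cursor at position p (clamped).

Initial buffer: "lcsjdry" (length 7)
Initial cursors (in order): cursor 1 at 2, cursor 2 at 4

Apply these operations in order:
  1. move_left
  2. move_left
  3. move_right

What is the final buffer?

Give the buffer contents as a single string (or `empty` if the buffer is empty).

After op 1 (move_left): buffer="lcsjdry" (len 7), cursors c1@1 c2@3, authorship .......
After op 2 (move_left): buffer="lcsjdry" (len 7), cursors c1@0 c2@2, authorship .......
After op 3 (move_right): buffer="lcsjdry" (len 7), cursors c1@1 c2@3, authorship .......

Answer: lcsjdry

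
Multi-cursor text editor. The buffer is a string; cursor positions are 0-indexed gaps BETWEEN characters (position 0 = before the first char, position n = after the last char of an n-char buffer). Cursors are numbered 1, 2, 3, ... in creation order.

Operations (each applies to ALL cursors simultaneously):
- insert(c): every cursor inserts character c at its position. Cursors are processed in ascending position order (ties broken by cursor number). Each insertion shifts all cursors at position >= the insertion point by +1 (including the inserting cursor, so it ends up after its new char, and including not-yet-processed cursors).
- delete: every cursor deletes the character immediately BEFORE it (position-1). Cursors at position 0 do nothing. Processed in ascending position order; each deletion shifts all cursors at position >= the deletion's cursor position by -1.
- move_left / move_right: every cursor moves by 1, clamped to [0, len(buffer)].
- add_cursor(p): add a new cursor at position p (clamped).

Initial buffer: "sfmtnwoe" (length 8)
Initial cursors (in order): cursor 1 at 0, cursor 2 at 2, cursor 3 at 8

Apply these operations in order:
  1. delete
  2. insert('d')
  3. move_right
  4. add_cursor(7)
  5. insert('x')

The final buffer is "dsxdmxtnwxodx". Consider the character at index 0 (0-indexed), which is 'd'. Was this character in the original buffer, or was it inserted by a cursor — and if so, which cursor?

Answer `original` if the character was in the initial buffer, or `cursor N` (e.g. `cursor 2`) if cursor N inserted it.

After op 1 (delete): buffer="smtnwo" (len 6), cursors c1@0 c2@1 c3@6, authorship ......
After op 2 (insert('d')): buffer="dsdmtnwod" (len 9), cursors c1@1 c2@3 c3@9, authorship 1.2.....3
After op 3 (move_right): buffer="dsdmtnwod" (len 9), cursors c1@2 c2@4 c3@9, authorship 1.2.....3
After op 4 (add_cursor(7)): buffer="dsdmtnwod" (len 9), cursors c1@2 c2@4 c4@7 c3@9, authorship 1.2.....3
After op 5 (insert('x')): buffer="dsxdmxtnwxodx" (len 13), cursors c1@3 c2@6 c4@10 c3@13, authorship 1.12.2...4.33
Authorship (.=original, N=cursor N): 1 . 1 2 . 2 . . . 4 . 3 3
Index 0: author = 1

Answer: cursor 1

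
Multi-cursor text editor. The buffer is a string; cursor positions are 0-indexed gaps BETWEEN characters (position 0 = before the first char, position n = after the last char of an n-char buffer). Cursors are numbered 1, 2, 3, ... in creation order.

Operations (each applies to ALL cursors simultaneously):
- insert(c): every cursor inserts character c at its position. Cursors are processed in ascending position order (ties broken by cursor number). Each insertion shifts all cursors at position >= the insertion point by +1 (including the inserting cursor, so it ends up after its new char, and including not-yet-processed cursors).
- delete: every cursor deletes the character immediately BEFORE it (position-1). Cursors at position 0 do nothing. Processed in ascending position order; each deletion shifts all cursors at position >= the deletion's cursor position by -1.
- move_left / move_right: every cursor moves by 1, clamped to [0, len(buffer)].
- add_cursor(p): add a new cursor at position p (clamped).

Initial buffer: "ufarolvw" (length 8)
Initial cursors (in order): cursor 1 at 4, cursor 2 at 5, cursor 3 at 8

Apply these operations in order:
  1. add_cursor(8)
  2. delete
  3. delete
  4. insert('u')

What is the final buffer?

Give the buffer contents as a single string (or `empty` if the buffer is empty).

Answer: uuuu

Derivation:
After op 1 (add_cursor(8)): buffer="ufarolvw" (len 8), cursors c1@4 c2@5 c3@8 c4@8, authorship ........
After op 2 (delete): buffer="ufal" (len 4), cursors c1@3 c2@3 c3@4 c4@4, authorship ....
After op 3 (delete): buffer="" (len 0), cursors c1@0 c2@0 c3@0 c4@0, authorship 
After op 4 (insert('u')): buffer="uuuu" (len 4), cursors c1@4 c2@4 c3@4 c4@4, authorship 1234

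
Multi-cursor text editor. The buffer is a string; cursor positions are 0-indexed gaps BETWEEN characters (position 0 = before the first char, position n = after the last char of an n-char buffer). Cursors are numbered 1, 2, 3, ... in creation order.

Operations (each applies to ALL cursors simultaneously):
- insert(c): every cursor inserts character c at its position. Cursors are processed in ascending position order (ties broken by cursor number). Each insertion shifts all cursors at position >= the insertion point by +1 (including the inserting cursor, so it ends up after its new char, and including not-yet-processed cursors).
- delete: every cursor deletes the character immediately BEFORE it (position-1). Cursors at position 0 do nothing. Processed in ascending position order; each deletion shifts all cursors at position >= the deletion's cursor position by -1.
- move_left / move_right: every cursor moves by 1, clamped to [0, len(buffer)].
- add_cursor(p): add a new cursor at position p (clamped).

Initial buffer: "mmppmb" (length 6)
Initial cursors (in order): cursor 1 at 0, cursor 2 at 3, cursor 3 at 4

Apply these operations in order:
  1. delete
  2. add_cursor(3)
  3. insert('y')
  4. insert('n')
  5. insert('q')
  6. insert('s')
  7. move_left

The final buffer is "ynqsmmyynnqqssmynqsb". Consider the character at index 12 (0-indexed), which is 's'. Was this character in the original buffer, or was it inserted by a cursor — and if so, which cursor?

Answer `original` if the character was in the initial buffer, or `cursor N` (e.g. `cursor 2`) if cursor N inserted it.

After op 1 (delete): buffer="mmmb" (len 4), cursors c1@0 c2@2 c3@2, authorship ....
After op 2 (add_cursor(3)): buffer="mmmb" (len 4), cursors c1@0 c2@2 c3@2 c4@3, authorship ....
After op 3 (insert('y')): buffer="ymmyymyb" (len 8), cursors c1@1 c2@5 c3@5 c4@7, authorship 1..23.4.
After op 4 (insert('n')): buffer="ynmmyynnmynb" (len 12), cursors c1@2 c2@8 c3@8 c4@11, authorship 11..2323.44.
After op 5 (insert('q')): buffer="ynqmmyynnqqmynqb" (len 16), cursors c1@3 c2@11 c3@11 c4@15, authorship 111..232323.444.
After op 6 (insert('s')): buffer="ynqsmmyynnqqssmynqsb" (len 20), cursors c1@4 c2@14 c3@14 c4@19, authorship 1111..23232323.4444.
After op 7 (move_left): buffer="ynqsmmyynnqqssmynqsb" (len 20), cursors c1@3 c2@13 c3@13 c4@18, authorship 1111..23232323.4444.
Authorship (.=original, N=cursor N): 1 1 1 1 . . 2 3 2 3 2 3 2 3 . 4 4 4 4 .
Index 12: author = 2

Answer: cursor 2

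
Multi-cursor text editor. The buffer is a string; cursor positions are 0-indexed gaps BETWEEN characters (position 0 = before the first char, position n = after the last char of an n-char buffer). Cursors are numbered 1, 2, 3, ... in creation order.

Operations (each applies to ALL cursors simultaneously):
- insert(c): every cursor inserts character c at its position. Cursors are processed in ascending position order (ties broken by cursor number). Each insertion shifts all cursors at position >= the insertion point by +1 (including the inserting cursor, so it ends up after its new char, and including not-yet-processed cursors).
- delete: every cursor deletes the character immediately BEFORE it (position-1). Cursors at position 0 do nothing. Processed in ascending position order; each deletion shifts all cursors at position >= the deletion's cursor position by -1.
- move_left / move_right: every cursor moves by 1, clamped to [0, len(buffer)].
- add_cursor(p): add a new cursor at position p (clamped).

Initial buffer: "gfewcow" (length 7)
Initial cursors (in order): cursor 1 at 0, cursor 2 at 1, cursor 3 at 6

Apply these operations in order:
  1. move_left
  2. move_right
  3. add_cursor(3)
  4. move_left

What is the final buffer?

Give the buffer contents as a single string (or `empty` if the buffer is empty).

After op 1 (move_left): buffer="gfewcow" (len 7), cursors c1@0 c2@0 c3@5, authorship .......
After op 2 (move_right): buffer="gfewcow" (len 7), cursors c1@1 c2@1 c3@6, authorship .......
After op 3 (add_cursor(3)): buffer="gfewcow" (len 7), cursors c1@1 c2@1 c4@3 c3@6, authorship .......
After op 4 (move_left): buffer="gfewcow" (len 7), cursors c1@0 c2@0 c4@2 c3@5, authorship .......

Answer: gfewcow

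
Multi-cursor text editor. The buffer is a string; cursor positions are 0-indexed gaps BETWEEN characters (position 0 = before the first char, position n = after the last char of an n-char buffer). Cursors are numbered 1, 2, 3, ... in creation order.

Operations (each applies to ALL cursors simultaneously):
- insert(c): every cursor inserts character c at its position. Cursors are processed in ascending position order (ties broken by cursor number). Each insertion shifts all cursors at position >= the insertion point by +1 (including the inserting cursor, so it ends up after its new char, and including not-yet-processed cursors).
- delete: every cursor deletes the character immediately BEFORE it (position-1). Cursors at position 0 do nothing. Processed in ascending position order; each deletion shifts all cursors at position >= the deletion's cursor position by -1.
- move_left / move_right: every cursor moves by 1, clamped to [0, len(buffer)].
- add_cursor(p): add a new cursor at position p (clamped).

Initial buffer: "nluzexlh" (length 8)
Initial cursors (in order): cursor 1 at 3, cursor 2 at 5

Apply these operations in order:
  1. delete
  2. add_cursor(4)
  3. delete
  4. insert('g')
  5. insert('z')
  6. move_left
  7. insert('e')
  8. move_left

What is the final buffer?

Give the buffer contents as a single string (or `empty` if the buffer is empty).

Answer: ngggzzeeezlh

Derivation:
After op 1 (delete): buffer="nlzxlh" (len 6), cursors c1@2 c2@3, authorship ......
After op 2 (add_cursor(4)): buffer="nlzxlh" (len 6), cursors c1@2 c2@3 c3@4, authorship ......
After op 3 (delete): buffer="nlh" (len 3), cursors c1@1 c2@1 c3@1, authorship ...
After op 4 (insert('g')): buffer="nggglh" (len 6), cursors c1@4 c2@4 c3@4, authorship .123..
After op 5 (insert('z')): buffer="ngggzzzlh" (len 9), cursors c1@7 c2@7 c3@7, authorship .123123..
After op 6 (move_left): buffer="ngggzzzlh" (len 9), cursors c1@6 c2@6 c3@6, authorship .123123..
After op 7 (insert('e')): buffer="ngggzzeeezlh" (len 12), cursors c1@9 c2@9 c3@9, authorship .123121233..
After op 8 (move_left): buffer="ngggzzeeezlh" (len 12), cursors c1@8 c2@8 c3@8, authorship .123121233..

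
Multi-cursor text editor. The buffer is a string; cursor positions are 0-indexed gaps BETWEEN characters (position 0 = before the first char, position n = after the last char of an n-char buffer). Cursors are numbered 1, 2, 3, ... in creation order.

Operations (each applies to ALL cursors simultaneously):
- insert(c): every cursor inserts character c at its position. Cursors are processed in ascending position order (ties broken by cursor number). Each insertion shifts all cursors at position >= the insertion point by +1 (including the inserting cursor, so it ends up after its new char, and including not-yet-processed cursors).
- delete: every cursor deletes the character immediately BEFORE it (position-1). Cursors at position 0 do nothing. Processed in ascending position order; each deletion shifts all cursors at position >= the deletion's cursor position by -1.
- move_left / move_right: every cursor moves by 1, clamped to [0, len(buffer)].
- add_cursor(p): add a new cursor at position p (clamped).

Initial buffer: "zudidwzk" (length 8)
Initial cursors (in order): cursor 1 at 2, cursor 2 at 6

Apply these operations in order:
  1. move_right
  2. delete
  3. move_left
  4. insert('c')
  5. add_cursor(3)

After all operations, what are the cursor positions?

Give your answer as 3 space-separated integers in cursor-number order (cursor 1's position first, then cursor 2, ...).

Answer: 2 6 3

Derivation:
After op 1 (move_right): buffer="zudidwzk" (len 8), cursors c1@3 c2@7, authorship ........
After op 2 (delete): buffer="zuidwk" (len 6), cursors c1@2 c2@5, authorship ......
After op 3 (move_left): buffer="zuidwk" (len 6), cursors c1@1 c2@4, authorship ......
After op 4 (insert('c')): buffer="zcuidcwk" (len 8), cursors c1@2 c2@6, authorship .1...2..
After op 5 (add_cursor(3)): buffer="zcuidcwk" (len 8), cursors c1@2 c3@3 c2@6, authorship .1...2..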